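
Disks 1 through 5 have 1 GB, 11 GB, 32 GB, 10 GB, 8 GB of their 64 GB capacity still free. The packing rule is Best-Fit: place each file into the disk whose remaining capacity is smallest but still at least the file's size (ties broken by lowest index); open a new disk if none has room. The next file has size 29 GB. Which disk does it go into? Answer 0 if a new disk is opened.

Disks with room: disk 3 (32 GB).
Tightest fit is disk 3 with 32 GB free.

3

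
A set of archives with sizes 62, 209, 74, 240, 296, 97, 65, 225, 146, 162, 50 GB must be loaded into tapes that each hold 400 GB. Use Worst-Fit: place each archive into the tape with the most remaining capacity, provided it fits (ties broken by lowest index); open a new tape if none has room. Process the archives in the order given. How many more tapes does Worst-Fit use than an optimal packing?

0

Worst-Fit: [62,209,74] [240,97] [296,65] [225,146] [162,50] → 5 tapes.
Total size 1626 GB; any packing needs at least ⌈1626/400⌉ = 5 tapes.
So 5 is already optimal.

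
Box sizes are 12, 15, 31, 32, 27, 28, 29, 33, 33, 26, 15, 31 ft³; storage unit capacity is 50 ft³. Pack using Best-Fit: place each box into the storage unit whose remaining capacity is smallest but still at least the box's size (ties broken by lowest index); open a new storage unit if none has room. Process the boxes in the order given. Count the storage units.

10 storage units

Put 12 ft³ in storage unit 1; 38 ft³ remain.
Put 15 ft³ in storage unit 1; 23 ft³ remain.
Put 31 ft³ in storage unit 2; 19 ft³ remain.
Put 32 ft³ in storage unit 3; 18 ft³ remain.
Put 27 ft³ in storage unit 4; 23 ft³ remain.
Put 28 ft³ in storage unit 5; 22 ft³ remain.
Put 29 ft³ in storage unit 6; 21 ft³ remain.
Put 33 ft³ in storage unit 7; 17 ft³ remain.
Put 33 ft³ in storage unit 8; 17 ft³ remain.
Put 26 ft³ in storage unit 9; 24 ft³ remain.
Put 15 ft³ in storage unit 7; 2 ft³ remain.
Put 31 ft³ in storage unit 10; 19 ft³ remain.
Final storage units: [12,15] [31] [32] [27] [28] [29] [33,15] [33] [26] [31].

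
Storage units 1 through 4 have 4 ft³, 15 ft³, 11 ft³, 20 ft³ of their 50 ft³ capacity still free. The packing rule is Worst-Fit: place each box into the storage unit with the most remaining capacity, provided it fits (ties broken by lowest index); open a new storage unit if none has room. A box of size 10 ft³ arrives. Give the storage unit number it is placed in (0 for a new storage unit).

4

Storage units with room: storage unit 2 (15 ft³), storage unit 3 (11 ft³), storage unit 4 (20 ft³).
Most room is storage unit 4 with 20 ft³ free.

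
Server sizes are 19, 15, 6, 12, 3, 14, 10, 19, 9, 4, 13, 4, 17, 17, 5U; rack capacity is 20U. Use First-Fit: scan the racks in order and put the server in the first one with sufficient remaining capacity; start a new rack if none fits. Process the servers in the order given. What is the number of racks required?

10 racks

Put 19U in rack 1; 1U remain.
Put 15U in rack 2; 5U remain.
Put 6U in rack 3; 14U remain.
Put 12U in rack 3; 2U remain.
Put 3U in rack 2; 2U remain.
Put 14U in rack 4; 6U remain.
Put 10U in rack 5; 10U remain.
Put 19U in rack 6; 1U remain.
Put 9U in rack 5; 1U remain.
Put 4U in rack 4; 2U remain.
Put 13U in rack 7; 7U remain.
Put 4U in rack 7; 3U remain.
Put 17U in rack 8; 3U remain.
Put 17U in rack 9; 3U remain.
Put 5U in rack 10; 15U remain.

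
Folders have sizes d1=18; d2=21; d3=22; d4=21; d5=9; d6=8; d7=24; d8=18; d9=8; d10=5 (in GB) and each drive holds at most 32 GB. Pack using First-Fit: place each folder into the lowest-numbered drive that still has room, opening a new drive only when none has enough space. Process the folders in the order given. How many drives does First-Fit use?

Put d1 (18 GB) in drive 1; 14 GB remain.
Put d2 (21 GB) in drive 2; 11 GB remain.
Put d3 (22 GB) in drive 3; 10 GB remain.
Put d4 (21 GB) in drive 4; 11 GB remain.
Put d5 (9 GB) in drive 1; 5 GB remain.
Put d6 (8 GB) in drive 2; 3 GB remain.
Put d7 (24 GB) in drive 5; 8 GB remain.
Put d8 (18 GB) in drive 6; 14 GB remain.
Put d9 (8 GB) in drive 3; 2 GB remain.
Put d10 (5 GB) in drive 1; 0 GB remain.

6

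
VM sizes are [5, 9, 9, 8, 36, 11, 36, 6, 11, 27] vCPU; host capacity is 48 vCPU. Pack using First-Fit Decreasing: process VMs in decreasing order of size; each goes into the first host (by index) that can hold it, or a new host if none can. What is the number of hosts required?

Sorted descending: 36, 36, 27, 11, 11, 9, 9, 8, 6, 5.
host 1: place 36 vCPU, 12 vCPU left
host 2: place 36 vCPU, 12 vCPU left
host 3: place 27 vCPU, 21 vCPU left
host 1: place 11 vCPU, 1 vCPU left
host 2: place 11 vCPU, 1 vCPU left
host 3: place 9 vCPU, 12 vCPU left
host 3: place 9 vCPU, 3 vCPU left
host 4: place 8 vCPU, 40 vCPU left
host 4: place 6 vCPU, 34 vCPU left
host 4: place 5 vCPU, 29 vCPU left
Final hosts: [36,11] [36,11] [27,9,9] [8,6,5].

4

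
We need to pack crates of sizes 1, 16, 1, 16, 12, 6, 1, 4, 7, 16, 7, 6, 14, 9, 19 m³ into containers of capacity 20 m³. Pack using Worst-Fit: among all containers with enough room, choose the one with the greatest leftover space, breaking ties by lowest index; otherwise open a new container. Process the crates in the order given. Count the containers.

Put 1 m³ in container 1; 19 m³ remain.
Put 16 m³ in container 1; 3 m³ remain.
Put 1 m³ in container 1; 2 m³ remain.
Put 16 m³ in container 2; 4 m³ remain.
Put 12 m³ in container 3; 8 m³ remain.
Put 6 m³ in container 3; 2 m³ remain.
Put 1 m³ in container 2; 3 m³ remain.
Put 4 m³ in container 4; 16 m³ remain.
Put 7 m³ in container 4; 9 m³ remain.
Put 16 m³ in container 5; 4 m³ remain.
Put 7 m³ in container 4; 2 m³ remain.
Put 6 m³ in container 6; 14 m³ remain.
Put 14 m³ in container 6; 0 m³ remain.
Put 9 m³ in container 7; 11 m³ remain.
Put 19 m³ in container 8; 1 m³ remain.

8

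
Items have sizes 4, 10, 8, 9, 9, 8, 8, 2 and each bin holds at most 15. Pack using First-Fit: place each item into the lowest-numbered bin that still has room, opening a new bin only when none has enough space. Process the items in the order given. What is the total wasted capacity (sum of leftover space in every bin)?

32

4 → bin 1 (remaining 11)
10 → bin 1 (remaining 1)
8 → bin 2 (remaining 7)
9 → bin 3 (remaining 6)
9 → bin 4 (remaining 6)
8 → bin 5 (remaining 7)
8 → bin 6 (remaining 7)
2 → bin 2 (remaining 5)
6 bins × 15 = 90; used 58; unused 32.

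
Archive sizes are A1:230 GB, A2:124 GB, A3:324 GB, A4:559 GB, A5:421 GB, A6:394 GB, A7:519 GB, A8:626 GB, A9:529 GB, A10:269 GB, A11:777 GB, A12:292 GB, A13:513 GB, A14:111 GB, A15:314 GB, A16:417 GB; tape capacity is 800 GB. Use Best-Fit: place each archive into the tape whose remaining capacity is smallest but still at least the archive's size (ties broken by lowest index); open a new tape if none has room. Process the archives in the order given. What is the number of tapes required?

10

A1 (230 GB) → tape 1 (remaining 570 GB)
A2 (124 GB) → tape 1 (remaining 446 GB)
A3 (324 GB) → tape 1 (remaining 122 GB)
A4 (559 GB) → tape 2 (remaining 241 GB)
A5 (421 GB) → tape 3 (remaining 379 GB)
A6 (394 GB) → tape 4 (remaining 406 GB)
A7 (519 GB) → tape 5 (remaining 281 GB)
A8 (626 GB) → tape 6 (remaining 174 GB)
A9 (529 GB) → tape 7 (remaining 271 GB)
A10 (269 GB) → tape 7 (remaining 2 GB)
A11 (777 GB) → tape 8 (remaining 23 GB)
A12 (292 GB) → tape 3 (remaining 87 GB)
A13 (513 GB) → tape 9 (remaining 287 GB)
A14 (111 GB) → tape 1 (remaining 11 GB)
A15 (314 GB) → tape 4 (remaining 92 GB)
A16 (417 GB) → tape 10 (remaining 383 GB)
Final tapes: [230,124,324,111] [559] [421,292] [394,314] [519] [626] [529,269] [777] [513] [417].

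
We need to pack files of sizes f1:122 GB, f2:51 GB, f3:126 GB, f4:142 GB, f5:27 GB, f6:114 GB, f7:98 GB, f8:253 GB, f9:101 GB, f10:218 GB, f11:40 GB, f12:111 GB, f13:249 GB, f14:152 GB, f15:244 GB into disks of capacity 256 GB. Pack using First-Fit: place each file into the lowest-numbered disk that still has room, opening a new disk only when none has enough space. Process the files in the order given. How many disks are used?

9

disk 1: place f1 (122 GB), 134 GB left
disk 1: place f2 (51 GB), 83 GB left
disk 2: place f3 (126 GB), 130 GB left
disk 3: place f4 (142 GB), 114 GB left
disk 1: place f5 (27 GB), 56 GB left
disk 2: place f6 (114 GB), 16 GB left
disk 3: place f7 (98 GB), 16 GB left
disk 4: place f8 (253 GB), 3 GB left
disk 5: place f9 (101 GB), 155 GB left
disk 6: place f10 (218 GB), 38 GB left
disk 1: place f11 (40 GB), 16 GB left
disk 5: place f12 (111 GB), 44 GB left
disk 7: place f13 (249 GB), 7 GB left
disk 8: place f14 (152 GB), 104 GB left
disk 9: place f15 (244 GB), 12 GB left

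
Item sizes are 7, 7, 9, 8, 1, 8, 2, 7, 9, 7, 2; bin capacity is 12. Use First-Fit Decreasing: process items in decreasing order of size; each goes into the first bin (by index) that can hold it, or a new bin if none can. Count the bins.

8

Sorted descending: 9, 9, 8, 8, 7, 7, 7, 7, 2, 2, 1.
9 → bin 1 (remaining 3)
9 → bin 2 (remaining 3)
8 → bin 3 (remaining 4)
8 → bin 4 (remaining 4)
7 → bin 5 (remaining 5)
7 → bin 6 (remaining 5)
7 → bin 7 (remaining 5)
7 → bin 8 (remaining 5)
2 → bin 1 (remaining 1)
2 → bin 2 (remaining 1)
1 → bin 1 (remaining 0)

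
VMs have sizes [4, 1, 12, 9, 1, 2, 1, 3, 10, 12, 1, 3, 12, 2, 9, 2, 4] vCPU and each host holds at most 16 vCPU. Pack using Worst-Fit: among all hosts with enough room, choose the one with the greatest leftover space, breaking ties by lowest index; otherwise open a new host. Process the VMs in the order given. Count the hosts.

6

Put 4 vCPU in host 1; 12 vCPU remain.
Put 1 vCPU in host 1; 11 vCPU remain.
Put 12 vCPU in host 2; 4 vCPU remain.
Put 9 vCPU in host 1; 2 vCPU remain.
Put 1 vCPU in host 2; 3 vCPU remain.
Put 2 vCPU in host 2; 1 vCPU remain.
Put 1 vCPU in host 1; 1 vCPU remain.
Put 3 vCPU in host 3; 13 vCPU remain.
Put 10 vCPU in host 3; 3 vCPU remain.
Put 12 vCPU in host 4; 4 vCPU remain.
Put 1 vCPU in host 4; 3 vCPU remain.
Put 3 vCPU in host 3; 0 vCPU remain.
Put 12 vCPU in host 5; 4 vCPU remain.
Put 2 vCPU in host 5; 2 vCPU remain.
Put 9 vCPU in host 6; 7 vCPU remain.
Put 2 vCPU in host 6; 5 vCPU remain.
Put 4 vCPU in host 6; 1 vCPU remain.
Final hosts: [4,1,9,1] [12,1,2] [3,10,3] [12,1] [12,2] [9,2,4].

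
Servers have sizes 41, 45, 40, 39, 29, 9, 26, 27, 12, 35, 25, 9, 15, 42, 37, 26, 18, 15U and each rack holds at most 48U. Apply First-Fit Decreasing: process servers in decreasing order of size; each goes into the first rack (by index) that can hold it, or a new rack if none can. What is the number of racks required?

12

Sorted descending: 45, 42, 41, 40, 39, 37, 35, 29, 27, 26, 26, 25, 18, 15, 15, 12, 9, 9.
45U → rack 1 (remaining 3U)
42U → rack 2 (remaining 6U)
41U → rack 3 (remaining 7U)
40U → rack 4 (remaining 8U)
39U → rack 5 (remaining 9U)
37U → rack 6 (remaining 11U)
35U → rack 7 (remaining 13U)
29U → rack 8 (remaining 19U)
27U → rack 9 (remaining 21U)
26U → rack 10 (remaining 22U)
26U → rack 11 (remaining 22U)
25U → rack 12 (remaining 23U)
18U → rack 8 (remaining 1U)
15U → rack 9 (remaining 6U)
15U → rack 10 (remaining 7U)
12U → rack 7 (remaining 1U)
9U → rack 5 (remaining 0U)
9U → rack 6 (remaining 2U)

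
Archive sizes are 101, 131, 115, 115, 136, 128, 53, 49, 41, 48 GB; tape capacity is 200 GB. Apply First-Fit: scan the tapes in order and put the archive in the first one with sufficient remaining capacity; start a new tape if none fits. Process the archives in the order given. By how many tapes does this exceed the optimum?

0

First-Fit: [101,53,41] [131,49] [115,48] [115] [136] [128] → 6 tapes.
6 archives exceed 100 GB (half the capacity), and no two of those can share a tape, so at least 6 tapes are needed.
So 6 is already optimal.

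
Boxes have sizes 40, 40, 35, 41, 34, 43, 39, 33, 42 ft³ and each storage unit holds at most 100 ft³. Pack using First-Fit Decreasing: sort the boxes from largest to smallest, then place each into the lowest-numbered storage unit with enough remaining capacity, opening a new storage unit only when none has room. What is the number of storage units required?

5 storage units

Sorted descending: 43, 42, 41, 40, 40, 39, 35, 34, 33.
Put 43 ft³ in storage unit 1; 57 ft³ remain.
Put 42 ft³ in storage unit 1; 15 ft³ remain.
Put 41 ft³ in storage unit 2; 59 ft³ remain.
Put 40 ft³ in storage unit 2; 19 ft³ remain.
Put 40 ft³ in storage unit 3; 60 ft³ remain.
Put 39 ft³ in storage unit 3; 21 ft³ remain.
Put 35 ft³ in storage unit 4; 65 ft³ remain.
Put 34 ft³ in storage unit 4; 31 ft³ remain.
Put 33 ft³ in storage unit 5; 67 ft³ remain.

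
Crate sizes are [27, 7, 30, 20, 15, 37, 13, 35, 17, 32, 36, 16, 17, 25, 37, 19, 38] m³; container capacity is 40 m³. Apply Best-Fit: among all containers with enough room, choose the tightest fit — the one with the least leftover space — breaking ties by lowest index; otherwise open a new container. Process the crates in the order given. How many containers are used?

27 m³ → container 1 (remaining 13 m³)
7 m³ → container 1 (remaining 6 m³)
30 m³ → container 2 (remaining 10 m³)
20 m³ → container 3 (remaining 20 m³)
15 m³ → container 3 (remaining 5 m³)
37 m³ → container 4 (remaining 3 m³)
13 m³ → container 5 (remaining 27 m³)
35 m³ → container 6 (remaining 5 m³)
17 m³ → container 5 (remaining 10 m³)
32 m³ → container 7 (remaining 8 m³)
36 m³ → container 8 (remaining 4 m³)
16 m³ → container 9 (remaining 24 m³)
17 m³ → container 9 (remaining 7 m³)
25 m³ → container 10 (remaining 15 m³)
37 m³ → container 11 (remaining 3 m³)
19 m³ → container 12 (remaining 21 m³)
38 m³ → container 13 (remaining 2 m³)

13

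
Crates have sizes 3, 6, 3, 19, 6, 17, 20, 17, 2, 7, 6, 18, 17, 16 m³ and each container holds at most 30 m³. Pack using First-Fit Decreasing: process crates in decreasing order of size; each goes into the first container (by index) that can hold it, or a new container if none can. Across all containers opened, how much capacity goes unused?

Sorted descending: 20, 19, 18, 17, 17, 17, 16, 7, 6, 6, 6, 3, 3, 2.
20 m³ → container 1 (remaining 10 m³)
19 m³ → container 2 (remaining 11 m³)
18 m³ → container 3 (remaining 12 m³)
17 m³ → container 4 (remaining 13 m³)
17 m³ → container 5 (remaining 13 m³)
17 m³ → container 6 (remaining 13 m³)
16 m³ → container 7 (remaining 14 m³)
7 m³ → container 1 (remaining 3 m³)
6 m³ → container 2 (remaining 5 m³)
6 m³ → container 3 (remaining 6 m³)
6 m³ → container 3 (remaining 0 m³)
3 m³ → container 1 (remaining 0 m³)
3 m³ → container 2 (remaining 2 m³)
2 m³ → container 2 (remaining 0 m³)
7 containers × 30 m³ = 210 m³; used 157 m³; unused 53 m³.

53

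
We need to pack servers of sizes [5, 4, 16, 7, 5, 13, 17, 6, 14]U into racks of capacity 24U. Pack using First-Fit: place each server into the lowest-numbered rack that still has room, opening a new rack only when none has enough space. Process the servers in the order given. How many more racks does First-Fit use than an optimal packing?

First-Fit: [5,4,7,5] [16,6] [13] [17] [14] → 5 racks.
Total size 87U; any packing needs at least ⌈87/24⌉ = 4 racks.
An optimal packing achieves that bound: [17,7] [16,6] [14,5,5] [13,4] → 4 racks.
Excess: 5 − 4 = 1.

1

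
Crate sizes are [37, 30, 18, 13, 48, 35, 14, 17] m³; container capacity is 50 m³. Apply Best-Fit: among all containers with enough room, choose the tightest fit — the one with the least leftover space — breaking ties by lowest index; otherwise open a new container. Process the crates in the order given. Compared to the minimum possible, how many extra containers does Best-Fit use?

Best-Fit: [37,13] [30,18] [48] [35,14] [17] → 5 containers.
Total size 212 m³; any packing needs at least ⌈212/50⌉ = 5 containers.
So 5 is already optimal.

0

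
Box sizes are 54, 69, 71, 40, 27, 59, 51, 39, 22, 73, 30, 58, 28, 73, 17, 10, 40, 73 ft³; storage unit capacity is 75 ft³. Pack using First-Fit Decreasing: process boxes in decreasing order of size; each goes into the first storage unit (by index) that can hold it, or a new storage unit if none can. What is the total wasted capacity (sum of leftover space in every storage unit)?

Sorted descending: 73, 73, 73, 71, 69, 59, 58, 54, 51, 40, 40, 39, 30, 28, 27, 22, 17, 10.
73 ft³ → storage unit 1 (remaining 2 ft³)
73 ft³ → storage unit 2 (remaining 2 ft³)
73 ft³ → storage unit 3 (remaining 2 ft³)
71 ft³ → storage unit 4 (remaining 4 ft³)
69 ft³ → storage unit 5 (remaining 6 ft³)
59 ft³ → storage unit 6 (remaining 16 ft³)
58 ft³ → storage unit 7 (remaining 17 ft³)
54 ft³ → storage unit 8 (remaining 21 ft³)
51 ft³ → storage unit 9 (remaining 24 ft³)
40 ft³ → storage unit 10 (remaining 35 ft³)
40 ft³ → storage unit 11 (remaining 35 ft³)
39 ft³ → storage unit 12 (remaining 36 ft³)
30 ft³ → storage unit 10 (remaining 5 ft³)
28 ft³ → storage unit 11 (remaining 7 ft³)
27 ft³ → storage unit 12 (remaining 9 ft³)
22 ft³ → storage unit 9 (remaining 2 ft³)
17 ft³ → storage unit 7 (remaining 0 ft³)
10 ft³ → storage unit 6 (remaining 6 ft³)
12 storage units × 75 ft³ = 900 ft³; used 834 ft³; unused 66 ft³.

66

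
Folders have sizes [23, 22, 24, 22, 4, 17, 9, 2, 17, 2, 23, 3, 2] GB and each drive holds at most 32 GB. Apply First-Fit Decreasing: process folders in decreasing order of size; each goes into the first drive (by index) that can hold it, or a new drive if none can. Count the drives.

Sorted descending: 24, 23, 23, 22, 22, 17, 17, 9, 4, 3, 2, 2, 2.
24 GB → drive 1 (remaining 8 GB)
23 GB → drive 2 (remaining 9 GB)
23 GB → drive 3 (remaining 9 GB)
22 GB → drive 4 (remaining 10 GB)
22 GB → drive 5 (remaining 10 GB)
17 GB → drive 6 (remaining 15 GB)
17 GB → drive 7 (remaining 15 GB)
9 GB → drive 2 (remaining 0 GB)
4 GB → drive 1 (remaining 4 GB)
3 GB → drive 1 (remaining 1 GB)
2 GB → drive 3 (remaining 7 GB)
2 GB → drive 3 (remaining 5 GB)
2 GB → drive 3 (remaining 3 GB)

7 drives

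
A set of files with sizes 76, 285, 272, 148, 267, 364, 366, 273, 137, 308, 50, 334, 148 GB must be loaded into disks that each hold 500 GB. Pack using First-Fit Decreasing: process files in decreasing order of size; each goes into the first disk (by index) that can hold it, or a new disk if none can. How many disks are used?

Sorted descending: 366, 364, 334, 308, 285, 273, 272, 267, 148, 148, 137, 76, 50.
366 GB → disk 1 (remaining 134 GB)
364 GB → disk 2 (remaining 136 GB)
334 GB → disk 3 (remaining 166 GB)
308 GB → disk 4 (remaining 192 GB)
285 GB → disk 5 (remaining 215 GB)
273 GB → disk 6 (remaining 227 GB)
272 GB → disk 7 (remaining 228 GB)
267 GB → disk 8 (remaining 233 GB)
148 GB → disk 3 (remaining 18 GB)
148 GB → disk 4 (remaining 44 GB)
137 GB → disk 5 (remaining 78 GB)
76 GB → disk 1 (remaining 58 GB)
50 GB → disk 1 (remaining 8 GB)
Final disks: [366,76,50] [364] [334,148] [308,148] [285,137] [273] [272] [267].

8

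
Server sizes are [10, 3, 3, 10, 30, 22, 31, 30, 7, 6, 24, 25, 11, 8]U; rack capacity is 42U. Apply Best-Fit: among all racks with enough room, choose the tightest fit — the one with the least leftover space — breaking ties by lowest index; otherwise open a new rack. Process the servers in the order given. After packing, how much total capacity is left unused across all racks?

74

rack 1: place 10U, 32U left
rack 1: place 3U, 29U left
rack 1: place 3U, 26U left
rack 1: place 10U, 16U left
rack 2: place 30U, 12U left
rack 3: place 22U, 20U left
rack 4: place 31U, 11U left
rack 5: place 30U, 12U left
rack 4: place 7U, 4U left
rack 2: place 6U, 6U left
rack 6: place 24U, 18U left
rack 7: place 25U, 17U left
rack 5: place 11U, 1U left
rack 1: place 8U, 8U left
7 racks × 42U = 294U; used 220U; unused 74U.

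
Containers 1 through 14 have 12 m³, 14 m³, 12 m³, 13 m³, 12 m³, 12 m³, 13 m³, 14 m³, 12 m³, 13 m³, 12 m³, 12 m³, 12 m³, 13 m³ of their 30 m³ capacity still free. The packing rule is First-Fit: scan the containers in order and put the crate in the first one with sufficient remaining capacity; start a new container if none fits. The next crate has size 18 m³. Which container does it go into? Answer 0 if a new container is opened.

No container has ≥ 18 m³ free, so a new container is opened.

0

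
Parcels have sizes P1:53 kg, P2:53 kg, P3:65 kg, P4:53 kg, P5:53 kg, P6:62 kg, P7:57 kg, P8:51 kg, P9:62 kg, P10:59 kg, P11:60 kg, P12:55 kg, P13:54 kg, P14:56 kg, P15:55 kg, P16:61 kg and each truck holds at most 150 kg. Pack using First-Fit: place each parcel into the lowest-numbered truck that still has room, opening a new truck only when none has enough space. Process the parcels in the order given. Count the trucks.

8

truck 1: place P1 (53 kg), 97 kg left
truck 1: place P2 (53 kg), 44 kg left
truck 2: place P3 (65 kg), 85 kg left
truck 2: place P4 (53 kg), 32 kg left
truck 3: place P5 (53 kg), 97 kg left
truck 3: place P6 (62 kg), 35 kg left
truck 4: place P7 (57 kg), 93 kg left
truck 4: place P8 (51 kg), 42 kg left
truck 5: place P9 (62 kg), 88 kg left
truck 5: place P10 (59 kg), 29 kg left
truck 6: place P11 (60 kg), 90 kg left
truck 6: place P12 (55 kg), 35 kg left
truck 7: place P13 (54 kg), 96 kg left
truck 7: place P14 (56 kg), 40 kg left
truck 8: place P15 (55 kg), 95 kg left
truck 8: place P16 (61 kg), 34 kg left
Final trucks: [53,53] [65,53] [53,62] [57,51] [62,59] [60,55] [54,56] [55,61].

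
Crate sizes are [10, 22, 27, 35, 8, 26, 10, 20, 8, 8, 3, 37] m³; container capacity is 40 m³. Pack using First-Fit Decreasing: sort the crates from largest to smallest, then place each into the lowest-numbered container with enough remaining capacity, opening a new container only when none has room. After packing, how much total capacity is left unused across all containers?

Sorted descending: 37, 35, 27, 26, 22, 20, 10, 10, 8, 8, 8, 3.
37 m³ → container 1 (remaining 3 m³)
35 m³ → container 2 (remaining 5 m³)
27 m³ → container 3 (remaining 13 m³)
26 m³ → container 4 (remaining 14 m³)
22 m³ → container 5 (remaining 18 m³)
20 m³ → container 6 (remaining 20 m³)
10 m³ → container 3 (remaining 3 m³)
10 m³ → container 4 (remaining 4 m³)
8 m³ → container 5 (remaining 10 m³)
8 m³ → container 5 (remaining 2 m³)
8 m³ → container 6 (remaining 12 m³)
3 m³ → container 1 (remaining 0 m³)
6 containers × 40 m³ = 240 m³; used 214 m³; unused 26 m³.

26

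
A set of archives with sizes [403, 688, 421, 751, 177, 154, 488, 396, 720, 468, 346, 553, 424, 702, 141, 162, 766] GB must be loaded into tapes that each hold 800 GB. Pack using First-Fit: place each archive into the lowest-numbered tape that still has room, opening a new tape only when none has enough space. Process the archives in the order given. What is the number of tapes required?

tape 1: place 403 GB, 397 GB left
tape 2: place 688 GB, 112 GB left
tape 3: place 421 GB, 379 GB left
tape 4: place 751 GB, 49 GB left
tape 1: place 177 GB, 220 GB left
tape 1: place 154 GB, 66 GB left
tape 5: place 488 GB, 312 GB left
tape 6: place 396 GB, 404 GB left
tape 7: place 720 GB, 80 GB left
tape 8: place 468 GB, 332 GB left
tape 3: place 346 GB, 33 GB left
tape 9: place 553 GB, 247 GB left
tape 10: place 424 GB, 376 GB left
tape 11: place 702 GB, 98 GB left
tape 5: place 141 GB, 171 GB left
tape 5: place 162 GB, 9 GB left
tape 12: place 766 GB, 34 GB left

12 tapes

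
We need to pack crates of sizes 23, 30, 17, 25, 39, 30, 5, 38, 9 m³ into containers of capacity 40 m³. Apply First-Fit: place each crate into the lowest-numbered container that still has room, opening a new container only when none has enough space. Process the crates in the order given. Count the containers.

6 containers

container 1: place 23 m³, 17 m³ left
container 2: place 30 m³, 10 m³ left
container 1: place 17 m³, 0 m³ left
container 3: place 25 m³, 15 m³ left
container 4: place 39 m³, 1 m³ left
container 5: place 30 m³, 10 m³ left
container 2: place 5 m³, 5 m³ left
container 6: place 38 m³, 2 m³ left
container 3: place 9 m³, 6 m³ left
Final containers: [23,17] [30,5] [25,9] [39] [30] [38].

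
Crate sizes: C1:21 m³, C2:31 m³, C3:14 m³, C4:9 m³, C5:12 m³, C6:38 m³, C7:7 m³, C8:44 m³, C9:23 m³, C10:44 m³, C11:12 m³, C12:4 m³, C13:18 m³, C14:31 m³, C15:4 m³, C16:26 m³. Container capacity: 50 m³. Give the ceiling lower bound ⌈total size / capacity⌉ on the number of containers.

7 containers

Total size = 21 + 31 + 14 + 9 + 12 + 38 + 7 + 44 + 23 + 44 + 12 + 4 + 18 + 31 + 4 + 26 = 338 m³.
⌈338 / 50⌉ = 7.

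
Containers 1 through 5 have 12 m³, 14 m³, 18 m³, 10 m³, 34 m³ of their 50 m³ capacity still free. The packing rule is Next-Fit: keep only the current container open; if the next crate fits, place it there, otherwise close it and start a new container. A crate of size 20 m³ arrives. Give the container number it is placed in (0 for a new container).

Next-Fit only looks at container 5, which has 34 m³ free.
20 m³ fits there.

5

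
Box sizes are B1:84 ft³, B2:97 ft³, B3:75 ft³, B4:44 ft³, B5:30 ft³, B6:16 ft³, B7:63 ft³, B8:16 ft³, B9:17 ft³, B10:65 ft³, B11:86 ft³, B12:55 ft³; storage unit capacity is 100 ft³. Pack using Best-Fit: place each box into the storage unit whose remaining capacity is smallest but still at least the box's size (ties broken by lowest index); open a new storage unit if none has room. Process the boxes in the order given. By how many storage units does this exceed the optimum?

Best-Fit: [84,16] [97] [75,16] [44,30,17] [63] [65] [86] [55] → 8 storage units.
Total size 648 ft³; any packing needs at least ⌈648/100⌉ = 7 storage units.
An optimal packing achieves that bound: [97] [86] [84,16] [75,17] [65,30] [63,16] [55,44] → 7 storage units.
Excess: 8 − 7 = 1.

1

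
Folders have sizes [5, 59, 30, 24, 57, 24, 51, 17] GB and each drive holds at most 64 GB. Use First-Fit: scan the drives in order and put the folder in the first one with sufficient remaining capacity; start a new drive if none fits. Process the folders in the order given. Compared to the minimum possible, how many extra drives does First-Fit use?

First-Fit: [5,59] [30,24] [57] [24,17] [51] → 5 drives.
Total size 267 GB; any packing needs at least ⌈267/64⌉ = 5 drives.
So 5 is already optimal.

0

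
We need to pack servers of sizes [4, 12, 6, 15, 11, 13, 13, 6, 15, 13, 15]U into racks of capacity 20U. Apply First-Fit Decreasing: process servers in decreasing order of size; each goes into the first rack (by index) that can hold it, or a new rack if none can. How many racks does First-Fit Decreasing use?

8 racks

Sorted descending: 15, 15, 15, 13, 13, 13, 12, 11, 6, 6, 4.
Put 15U in rack 1; 5U remain.
Put 15U in rack 2; 5U remain.
Put 15U in rack 3; 5U remain.
Put 13U in rack 4; 7U remain.
Put 13U in rack 5; 7U remain.
Put 13U in rack 6; 7U remain.
Put 12U in rack 7; 8U remain.
Put 11U in rack 8; 9U remain.
Put 6U in rack 4; 1U remain.
Put 6U in rack 5; 1U remain.
Put 4U in rack 1; 1U remain.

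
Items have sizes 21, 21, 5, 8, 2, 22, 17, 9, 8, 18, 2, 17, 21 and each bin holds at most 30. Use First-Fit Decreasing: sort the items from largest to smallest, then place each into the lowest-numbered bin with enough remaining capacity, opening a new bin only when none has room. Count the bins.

7

Sorted descending: 22, 21, 21, 21, 18, 17, 17, 9, 8, 8, 5, 2, 2.
22 → bin 1 (remaining 8)
21 → bin 2 (remaining 9)
21 → bin 3 (remaining 9)
21 → bin 4 (remaining 9)
18 → bin 5 (remaining 12)
17 → bin 6 (remaining 13)
17 → bin 7 (remaining 13)
9 → bin 2 (remaining 0)
8 → bin 1 (remaining 0)
8 → bin 3 (remaining 1)
5 → bin 4 (remaining 4)
2 → bin 4 (remaining 2)
2 → bin 4 (remaining 0)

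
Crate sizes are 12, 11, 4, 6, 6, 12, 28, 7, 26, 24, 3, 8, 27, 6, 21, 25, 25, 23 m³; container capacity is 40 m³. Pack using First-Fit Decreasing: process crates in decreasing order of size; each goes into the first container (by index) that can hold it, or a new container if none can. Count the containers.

Sorted descending: 28, 27, 26, 25, 25, 24, 23, 21, 12, 12, 11, 8, 7, 6, 6, 6, 4, 3.
Put 28 m³ in container 1; 12 m³ remain.
Put 27 m³ in container 2; 13 m³ remain.
Put 26 m³ in container 3; 14 m³ remain.
Put 25 m³ in container 4; 15 m³ remain.
Put 25 m³ in container 5; 15 m³ remain.
Put 24 m³ in container 6; 16 m³ remain.
Put 23 m³ in container 7; 17 m³ remain.
Put 21 m³ in container 8; 19 m³ remain.
Put 12 m³ in container 1; 0 m³ remain.
Put 12 m³ in container 2; 1 m³ remain.
Put 11 m³ in container 3; 3 m³ remain.
Put 8 m³ in container 4; 7 m³ remain.
Put 7 m³ in container 4; 0 m³ remain.
Put 6 m³ in container 5; 9 m³ remain.
Put 6 m³ in container 5; 3 m³ remain.
Put 6 m³ in container 6; 10 m³ remain.
Put 4 m³ in container 6; 6 m³ remain.
Put 3 m³ in container 3; 0 m³ remain.
Final containers: [28,12] [27,12] [26,11,3] [25,8,7] [25,6,6] [24,6,4] [23] [21].

8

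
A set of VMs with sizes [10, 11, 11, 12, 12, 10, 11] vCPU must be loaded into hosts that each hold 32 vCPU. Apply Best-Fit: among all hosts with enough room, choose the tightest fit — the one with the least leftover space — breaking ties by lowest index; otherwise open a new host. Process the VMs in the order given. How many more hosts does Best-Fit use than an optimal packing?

Best-Fit: [10,11,11] [12,12] [10,11] → 3 hosts.
Total size 77 vCPU; any packing needs at least ⌈77/32⌉ = 3 hosts.
So 3 is already optimal.

0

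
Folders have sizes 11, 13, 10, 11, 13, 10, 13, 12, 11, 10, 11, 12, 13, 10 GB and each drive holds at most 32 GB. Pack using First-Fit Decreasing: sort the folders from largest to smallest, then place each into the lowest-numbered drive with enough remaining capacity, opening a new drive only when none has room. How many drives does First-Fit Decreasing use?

6 drives

Sorted descending: 13, 13, 13, 13, 12, 12, 11, 11, 11, 11, 10, 10, 10, 10.
13 GB → drive 1 (remaining 19 GB)
13 GB → drive 1 (remaining 6 GB)
13 GB → drive 2 (remaining 19 GB)
13 GB → drive 2 (remaining 6 GB)
12 GB → drive 3 (remaining 20 GB)
12 GB → drive 3 (remaining 8 GB)
11 GB → drive 4 (remaining 21 GB)
11 GB → drive 4 (remaining 10 GB)
11 GB → drive 5 (remaining 21 GB)
11 GB → drive 5 (remaining 10 GB)
10 GB → drive 4 (remaining 0 GB)
10 GB → drive 5 (remaining 0 GB)
10 GB → drive 6 (remaining 22 GB)
10 GB → drive 6 (remaining 12 GB)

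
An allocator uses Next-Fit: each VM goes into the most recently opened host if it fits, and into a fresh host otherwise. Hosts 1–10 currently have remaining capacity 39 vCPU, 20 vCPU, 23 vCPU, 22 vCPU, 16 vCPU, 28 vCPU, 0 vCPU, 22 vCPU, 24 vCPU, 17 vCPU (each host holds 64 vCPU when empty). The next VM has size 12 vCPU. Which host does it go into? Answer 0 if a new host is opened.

10

Next-Fit only looks at host 10, which has 17 vCPU free.
12 vCPU fits there.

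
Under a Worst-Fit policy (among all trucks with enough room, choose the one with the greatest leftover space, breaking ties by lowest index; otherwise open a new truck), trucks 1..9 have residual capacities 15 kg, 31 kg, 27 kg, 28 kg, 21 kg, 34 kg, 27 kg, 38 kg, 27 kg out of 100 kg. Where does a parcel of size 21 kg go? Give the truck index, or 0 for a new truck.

Trucks with room: truck 2 (31 kg), truck 3 (27 kg), truck 4 (28 kg), truck 5 (21 kg), truck 6 (34 kg), truck 7 (27 kg), truck 8 (38 kg), truck 9 (27 kg).
Most room is truck 8 with 38 kg free.

8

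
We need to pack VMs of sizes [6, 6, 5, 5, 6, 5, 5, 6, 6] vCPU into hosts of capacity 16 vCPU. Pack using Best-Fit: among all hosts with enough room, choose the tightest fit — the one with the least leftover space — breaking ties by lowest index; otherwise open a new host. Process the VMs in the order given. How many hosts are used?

host 1: place 6 vCPU, 10 vCPU left
host 1: place 6 vCPU, 4 vCPU left
host 2: place 5 vCPU, 11 vCPU left
host 2: place 5 vCPU, 6 vCPU left
host 2: place 6 vCPU, 0 vCPU left
host 3: place 5 vCPU, 11 vCPU left
host 3: place 5 vCPU, 6 vCPU left
host 3: place 6 vCPU, 0 vCPU left
host 4: place 6 vCPU, 10 vCPU left
Final hosts: [6,6] [5,5,6] [5,5,6] [6].

4 hosts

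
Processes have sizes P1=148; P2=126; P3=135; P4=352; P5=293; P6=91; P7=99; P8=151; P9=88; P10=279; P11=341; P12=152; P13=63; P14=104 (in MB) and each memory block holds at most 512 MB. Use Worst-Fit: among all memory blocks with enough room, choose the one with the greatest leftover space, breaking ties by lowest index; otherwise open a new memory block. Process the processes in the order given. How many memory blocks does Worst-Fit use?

6

memory block 1: place P1 (148 MB), 364 MB left
memory block 1: place P2 (126 MB), 238 MB left
memory block 1: place P3 (135 MB), 103 MB left
memory block 2: place P4 (352 MB), 160 MB left
memory block 3: place P5 (293 MB), 219 MB left
memory block 3: place P6 (91 MB), 128 MB left
memory block 2: place P7 (99 MB), 61 MB left
memory block 4: place P8 (151 MB), 361 MB left
memory block 4: place P9 (88 MB), 273 MB left
memory block 5: place P10 (279 MB), 233 MB left
memory block 6: place P11 (341 MB), 171 MB left
memory block 4: place P12 (152 MB), 121 MB left
memory block 5: place P13 (63 MB), 170 MB left
memory block 6: place P14 (104 MB), 67 MB left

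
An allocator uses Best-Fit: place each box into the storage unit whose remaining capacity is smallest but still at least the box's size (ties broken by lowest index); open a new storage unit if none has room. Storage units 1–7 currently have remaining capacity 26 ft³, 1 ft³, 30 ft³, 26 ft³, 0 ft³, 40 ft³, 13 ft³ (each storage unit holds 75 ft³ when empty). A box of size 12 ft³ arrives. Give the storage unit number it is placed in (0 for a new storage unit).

Storage units with room: storage unit 1 (26 ft³), storage unit 3 (30 ft³), storage unit 4 (26 ft³), storage unit 6 (40 ft³), storage unit 7 (13 ft³).
Tightest fit is storage unit 7 with 13 ft³ free.

7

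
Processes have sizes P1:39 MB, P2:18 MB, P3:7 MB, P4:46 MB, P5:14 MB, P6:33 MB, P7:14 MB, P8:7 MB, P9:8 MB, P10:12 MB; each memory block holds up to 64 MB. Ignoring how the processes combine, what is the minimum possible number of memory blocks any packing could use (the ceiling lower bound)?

4 memory blocks

Total size = 39 + 18 + 7 + 46 + 14 + 33 + 14 + 7 + 8 + 12 = 198 MB.
⌈198 / 64⌉ = 4.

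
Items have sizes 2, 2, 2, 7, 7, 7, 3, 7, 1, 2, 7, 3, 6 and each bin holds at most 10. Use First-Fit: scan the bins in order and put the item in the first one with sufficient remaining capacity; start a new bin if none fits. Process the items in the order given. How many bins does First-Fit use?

2 → bin 1 (remaining 8)
2 → bin 1 (remaining 6)
2 → bin 1 (remaining 4)
7 → bin 2 (remaining 3)
7 → bin 3 (remaining 3)
7 → bin 4 (remaining 3)
3 → bin 1 (remaining 1)
7 → bin 5 (remaining 3)
1 → bin 1 (remaining 0)
2 → bin 2 (remaining 1)
7 → bin 6 (remaining 3)
3 → bin 3 (remaining 0)
6 → bin 7 (remaining 4)

7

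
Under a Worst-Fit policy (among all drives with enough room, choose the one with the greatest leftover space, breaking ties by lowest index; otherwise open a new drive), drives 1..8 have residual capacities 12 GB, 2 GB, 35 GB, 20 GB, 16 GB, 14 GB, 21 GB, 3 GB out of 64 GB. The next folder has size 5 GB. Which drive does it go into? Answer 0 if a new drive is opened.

3

Drives with room: drive 1 (12 GB), drive 3 (35 GB), drive 4 (20 GB), drive 5 (16 GB), drive 6 (14 GB), drive 7 (21 GB).
Most room is drive 3 with 35 GB free.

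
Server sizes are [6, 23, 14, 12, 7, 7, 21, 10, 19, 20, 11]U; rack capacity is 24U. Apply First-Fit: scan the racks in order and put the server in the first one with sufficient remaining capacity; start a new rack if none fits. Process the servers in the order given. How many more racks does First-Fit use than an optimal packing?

1

First-Fit: [6,14] [23] [12,7] [7,10] [21] [19] [20] [11] → 8 racks.
Total size 150U; any packing needs at least ⌈150/24⌉ = 7 racks.
An optimal packing achieves that bound: [23] [21] [20] [19] [14,10] [12,11] [7,7,6] → 7 racks.
Excess: 8 − 7 = 1.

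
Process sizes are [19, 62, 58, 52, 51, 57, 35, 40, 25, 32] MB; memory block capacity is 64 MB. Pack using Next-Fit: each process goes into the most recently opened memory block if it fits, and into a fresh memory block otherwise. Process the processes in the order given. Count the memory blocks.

9

Put 19 MB in memory block 1; 45 MB remain.
Put 62 MB in memory block 2; 2 MB remain.
Put 58 MB in memory block 3; 6 MB remain.
Put 52 MB in memory block 4; 12 MB remain.
Put 51 MB in memory block 5; 13 MB remain.
Put 57 MB in memory block 6; 7 MB remain.
Put 35 MB in memory block 7; 29 MB remain.
Put 40 MB in memory block 8; 24 MB remain.
Put 25 MB in memory block 9; 39 MB remain.
Put 32 MB in memory block 9; 7 MB remain.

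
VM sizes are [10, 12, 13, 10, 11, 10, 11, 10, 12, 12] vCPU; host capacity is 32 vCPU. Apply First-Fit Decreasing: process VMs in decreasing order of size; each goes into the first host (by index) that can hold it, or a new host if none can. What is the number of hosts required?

4

Sorted descending: 13, 12, 12, 12, 11, 11, 10, 10, 10, 10.
13 vCPU → host 1 (remaining 19 vCPU)
12 vCPU → host 1 (remaining 7 vCPU)
12 vCPU → host 2 (remaining 20 vCPU)
12 vCPU → host 2 (remaining 8 vCPU)
11 vCPU → host 3 (remaining 21 vCPU)
11 vCPU → host 3 (remaining 10 vCPU)
10 vCPU → host 3 (remaining 0 vCPU)
10 vCPU → host 4 (remaining 22 vCPU)
10 vCPU → host 4 (remaining 12 vCPU)
10 vCPU → host 4 (remaining 2 vCPU)
Final hosts: [13,12] [12,12] [11,11,10] [10,10,10].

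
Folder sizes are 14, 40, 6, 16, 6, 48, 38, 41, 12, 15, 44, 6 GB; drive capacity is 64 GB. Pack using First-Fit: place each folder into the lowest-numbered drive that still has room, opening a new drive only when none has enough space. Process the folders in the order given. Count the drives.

5

Put 14 GB in drive 1; 50 GB remain.
Put 40 GB in drive 1; 10 GB remain.
Put 6 GB in drive 1; 4 GB remain.
Put 16 GB in drive 2; 48 GB remain.
Put 6 GB in drive 2; 42 GB remain.
Put 48 GB in drive 3; 16 GB remain.
Put 38 GB in drive 2; 4 GB remain.
Put 41 GB in drive 4; 23 GB remain.
Put 12 GB in drive 3; 4 GB remain.
Put 15 GB in drive 4; 8 GB remain.
Put 44 GB in drive 5; 20 GB remain.
Put 6 GB in drive 4; 2 GB remain.
Final drives: [14,40,6] [16,6,38] [48,12] [41,15,6] [44].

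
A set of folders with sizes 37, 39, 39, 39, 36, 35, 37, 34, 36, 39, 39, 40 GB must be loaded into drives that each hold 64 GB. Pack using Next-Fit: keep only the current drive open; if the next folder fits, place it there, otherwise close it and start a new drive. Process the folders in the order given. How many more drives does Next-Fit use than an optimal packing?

0

Next-Fit: [37] [39] [39] [39] [36] [35] [37] [34] [36] [39] [39] [40] → 12 drives.
12 folders exceed 32 GB (half the capacity), and no two of those can share a drive, so at least 12 drives are needed.
So 12 is already optimal.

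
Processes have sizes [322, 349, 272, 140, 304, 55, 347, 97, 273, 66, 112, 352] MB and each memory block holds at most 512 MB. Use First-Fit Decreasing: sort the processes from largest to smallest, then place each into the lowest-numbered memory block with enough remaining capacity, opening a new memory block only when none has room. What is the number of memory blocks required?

7 memory blocks

Sorted descending: 352, 349, 347, 322, 304, 273, 272, 140, 112, 97, 66, 55.
memory block 1: place 352 MB, 160 MB left
memory block 2: place 349 MB, 163 MB left
memory block 3: place 347 MB, 165 MB left
memory block 4: place 322 MB, 190 MB left
memory block 5: place 304 MB, 208 MB left
memory block 6: place 273 MB, 239 MB left
memory block 7: place 272 MB, 240 MB left
memory block 1: place 140 MB, 20 MB left
memory block 2: place 112 MB, 51 MB left
memory block 3: place 97 MB, 68 MB left
memory block 3: place 66 MB, 2 MB left
memory block 4: place 55 MB, 135 MB left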